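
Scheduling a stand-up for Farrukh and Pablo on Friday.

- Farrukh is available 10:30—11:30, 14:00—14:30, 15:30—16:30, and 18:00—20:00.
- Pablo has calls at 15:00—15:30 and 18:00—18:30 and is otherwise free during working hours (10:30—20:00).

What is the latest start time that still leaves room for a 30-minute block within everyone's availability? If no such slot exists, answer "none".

Pablo free within 10:30–20:00: 10:30–15:00, 15:30–18:00, 18:30–20:00.
Farrukh ∩ Pablo: 10:30–11:30, 14:00–14:30, 15:30–16:30, 18:30–20:00.
Windows ≥ 30 min: 10:30–11:30, 14:00–14:30, 15:30–16:30, 18:30–20:00.
Latest start in the last window 18:30–20:00 is 20:00 − 30 min = 19:30.

19:30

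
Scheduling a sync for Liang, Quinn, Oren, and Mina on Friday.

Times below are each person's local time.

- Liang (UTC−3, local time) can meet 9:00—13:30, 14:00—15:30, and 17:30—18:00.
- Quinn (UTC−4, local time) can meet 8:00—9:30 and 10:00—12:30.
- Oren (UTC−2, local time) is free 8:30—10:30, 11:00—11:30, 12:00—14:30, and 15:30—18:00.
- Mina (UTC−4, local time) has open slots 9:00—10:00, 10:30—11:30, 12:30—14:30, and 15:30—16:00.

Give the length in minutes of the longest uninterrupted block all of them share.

60 minutes

Liang → UTC: 12:00–16:30, 17:00–18:30, 20:30–21:00.
Quinn → UTC: 12:00–13:30, 14:00–16:30.
Oren → UTC: 10:30–12:30, 13:00–13:30, 14:00–16:30, 17:30–20:00.
Mina → UTC: 13:00–14:00, 14:30–15:30, 16:30–18:30, 19:30–20:00.
Liang ∩ Quinn: 12:00–13:30, 14:00–16:30.
Liang ∩ Quinn ∩ Oren: 12:00–12:30, 13:00–13:30, 14:00–16:30.
Liang ∩ Quinn ∩ Oren ∩ Mina: 13:00–13:30, 14:30–15:30.
Common window lengths: 30, 60 min; longest is 60.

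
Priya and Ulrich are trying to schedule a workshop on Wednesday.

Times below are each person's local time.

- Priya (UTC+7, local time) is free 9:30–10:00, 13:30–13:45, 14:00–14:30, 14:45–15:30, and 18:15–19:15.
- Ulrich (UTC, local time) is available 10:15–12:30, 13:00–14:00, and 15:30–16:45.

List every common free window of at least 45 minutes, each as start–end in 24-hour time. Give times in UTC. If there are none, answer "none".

Priya → UTC: 02:30–03:00, 06:30–06:45, 07:00–07:30, 07:45–08:30, 11:15–12:15.
Ulrich → UTC: 10:15–12:30, 13:00–14:00, 15:30–16:45.
Priya ∩ Ulrich: 11:15–12:15.
Windows ≥ 45 min: 11:15–12:15.

11:15–12:15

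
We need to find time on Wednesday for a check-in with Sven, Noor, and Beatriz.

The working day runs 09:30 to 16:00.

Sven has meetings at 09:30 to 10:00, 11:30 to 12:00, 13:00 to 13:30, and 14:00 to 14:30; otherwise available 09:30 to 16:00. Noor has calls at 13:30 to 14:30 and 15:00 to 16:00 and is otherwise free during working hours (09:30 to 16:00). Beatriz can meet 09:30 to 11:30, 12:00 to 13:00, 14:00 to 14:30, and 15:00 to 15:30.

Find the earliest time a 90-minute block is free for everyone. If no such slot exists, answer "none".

10:00

Sven free within 09:30–16:00: 10:00–11:30, 12:00–13:00, 13:30–14:00, 14:30–16:00.
Noor free within 09:30–16:00: 09:30–13:30, 14:30–15:00.
Sven ∩ Noor: 10:00–11:30, 12:00–13:00, 14:30–15:00.
Sven ∩ Noor ∩ Beatriz: 10:00–11:30, 12:00–13:00.
Windows ≥ 90 min: 10:00–11:30.
Earliest such window starts at 10:00.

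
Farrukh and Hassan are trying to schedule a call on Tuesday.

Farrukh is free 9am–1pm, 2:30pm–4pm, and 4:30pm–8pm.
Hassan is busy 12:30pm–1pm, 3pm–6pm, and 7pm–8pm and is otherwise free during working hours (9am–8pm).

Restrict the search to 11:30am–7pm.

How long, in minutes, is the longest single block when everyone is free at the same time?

Hassan free within 09:00–20:00: 09:00–12:30, 13:00–15:00, 18:00–19:00.
Farrukh ∩ Hassan: 09:00–12:30, 14:30–15:00, 18:00–19:00.
Restricted to 11:30–19:00: 11:30–12:30, 14:30–15:00, 18:00–19:00.
Common window lengths: 60, 30, 60 min; longest is 60.

60 minutes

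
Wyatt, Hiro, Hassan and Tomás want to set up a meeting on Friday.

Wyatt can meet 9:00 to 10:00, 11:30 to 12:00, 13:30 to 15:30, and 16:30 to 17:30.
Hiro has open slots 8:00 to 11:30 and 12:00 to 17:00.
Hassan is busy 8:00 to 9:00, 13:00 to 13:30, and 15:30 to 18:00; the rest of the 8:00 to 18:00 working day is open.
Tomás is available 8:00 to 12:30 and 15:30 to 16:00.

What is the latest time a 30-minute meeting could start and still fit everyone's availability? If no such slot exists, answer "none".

Hassan free within 08:00–18:00: 09:00–13:00, 13:30–15:30.
Wyatt ∩ Hiro: 09:00–10:00, 13:30–15:30, 16:30–17:00.
Wyatt ∩ Hiro ∩ Hassan: 09:00–10:00, 13:30–15:30.
Wyatt ∩ Hiro ∩ Hassan ∩ Tomás: 09:00–10:00.
Windows ≥ 30 min: 09:00–10:00.
Latest start in the last window 09:00–10:00 is 10:00 − 30 min = 09:30.

09:30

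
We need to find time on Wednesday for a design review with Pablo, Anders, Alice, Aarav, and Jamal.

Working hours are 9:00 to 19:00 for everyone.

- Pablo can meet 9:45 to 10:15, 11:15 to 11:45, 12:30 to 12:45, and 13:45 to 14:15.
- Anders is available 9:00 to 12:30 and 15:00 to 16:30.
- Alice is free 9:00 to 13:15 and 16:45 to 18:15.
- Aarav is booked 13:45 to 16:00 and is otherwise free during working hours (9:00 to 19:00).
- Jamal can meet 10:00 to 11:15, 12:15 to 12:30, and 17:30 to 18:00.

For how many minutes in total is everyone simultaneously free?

15 minutes

Aarav free within 09:00–19:00: 09:00–13:45, 16:00–19:00.
Pablo ∩ Anders: 09:45–10:15, 11:15–11:45.
Pablo ∩ Anders ∩ Alice: 09:45–10:15, 11:15–11:45.
Pablo ∩ Anders ∩ Alice ∩ Aarav: 09:45–10:15, 11:15–11:45.
Pablo ∩ Anders ∩ Alice ∩ Aarav ∩ Jamal: 10:00–10:15.
Total common minutes: 15.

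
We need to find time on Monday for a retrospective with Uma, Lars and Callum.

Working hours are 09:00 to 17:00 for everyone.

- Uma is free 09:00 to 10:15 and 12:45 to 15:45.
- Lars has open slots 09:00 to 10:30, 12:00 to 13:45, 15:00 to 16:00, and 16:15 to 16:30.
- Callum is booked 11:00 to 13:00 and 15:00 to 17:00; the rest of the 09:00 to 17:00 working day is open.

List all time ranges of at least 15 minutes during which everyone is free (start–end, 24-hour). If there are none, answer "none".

09:00–10:15, 13:00–13:45

Callum free within 09:00–17:00: 09:00–11:00, 13:00–15:00.
Uma ∩ Lars: 09:00–10:15, 12:45–13:45, 15:00–15:45.
Uma ∩ Lars ∩ Callum: 09:00–10:15, 13:00–13:45.
Windows ≥ 15 min: 09:00–10:15, 13:00–13:45.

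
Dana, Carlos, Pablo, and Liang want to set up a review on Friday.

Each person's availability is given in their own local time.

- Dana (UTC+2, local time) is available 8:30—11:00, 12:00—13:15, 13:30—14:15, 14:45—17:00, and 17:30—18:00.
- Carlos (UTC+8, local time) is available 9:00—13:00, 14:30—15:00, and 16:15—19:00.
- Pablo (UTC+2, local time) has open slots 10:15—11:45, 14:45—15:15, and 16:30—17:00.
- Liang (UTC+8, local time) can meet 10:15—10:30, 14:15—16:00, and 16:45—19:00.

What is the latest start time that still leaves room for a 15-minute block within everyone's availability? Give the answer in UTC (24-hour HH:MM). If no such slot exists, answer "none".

Dana → UTC: 06:30–09:00, 10:00–11:15, 11:30–12:15, 12:45–15:00, 15:30–16:00.
Carlos → UTC: 01:00–05:00, 06:30–07:00, 08:15–11:00.
Pablo → UTC: 08:15–09:45, 12:45–13:15, 14:30–15:00.
Liang → UTC: 02:15–02:30, 06:15–08:00, 08:45–11:00.
Dana ∩ Carlos: 06:30–07:00, 08:15–09:00, 10:00–11:00.
Dana ∩ Carlos ∩ Pablo: 08:15–09:00.
Dana ∩ Carlos ∩ Pablo ∩ Liang: 08:45–09:00.
Windows ≥ 15 min: 08:45–09:00.
Latest start in the last window 08:45–09:00 is 09:00 − 15 min = 08:45.

08:45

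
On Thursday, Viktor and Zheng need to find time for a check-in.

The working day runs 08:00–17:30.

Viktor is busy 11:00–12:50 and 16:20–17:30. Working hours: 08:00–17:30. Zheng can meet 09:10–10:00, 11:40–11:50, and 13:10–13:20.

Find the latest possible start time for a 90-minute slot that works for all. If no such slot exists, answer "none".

Viktor free within 08:00–17:30: 08:00–11:00, 12:50–16:20.
Viktor ∩ Zheng: 09:10–10:00, 13:10–13:20.
Windows ≥ 90 min: (none).

none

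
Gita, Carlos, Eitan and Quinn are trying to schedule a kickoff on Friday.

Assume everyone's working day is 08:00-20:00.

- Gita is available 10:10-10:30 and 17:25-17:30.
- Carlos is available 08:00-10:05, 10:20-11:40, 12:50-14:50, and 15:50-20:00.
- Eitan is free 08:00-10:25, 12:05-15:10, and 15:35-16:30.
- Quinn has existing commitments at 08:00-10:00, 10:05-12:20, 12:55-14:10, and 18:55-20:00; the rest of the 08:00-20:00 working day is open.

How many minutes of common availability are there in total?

0 minutes

Quinn free within 08:00–20:00: 10:00–10:05, 12:20–12:55, 14:10–18:55.
Gita ∩ Carlos: 10:20–10:30, 17:25–17:30.
Gita ∩ Carlos ∩ Eitan: 10:20–10:25.
Gita ∩ Carlos ∩ Eitan ∩ Quinn: (none).
Total common minutes: 0.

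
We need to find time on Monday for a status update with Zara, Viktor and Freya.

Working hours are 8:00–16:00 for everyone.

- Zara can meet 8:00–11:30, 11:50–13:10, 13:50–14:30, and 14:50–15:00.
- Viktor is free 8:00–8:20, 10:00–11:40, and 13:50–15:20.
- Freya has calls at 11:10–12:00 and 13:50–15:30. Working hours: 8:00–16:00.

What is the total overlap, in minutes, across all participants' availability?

Freya free within 08:00–16:00: 08:00–11:10, 12:00–13:50, 15:30–16:00.
Zara ∩ Viktor: 08:00–08:20, 10:00–11:30, 13:50–14:30, 14:50–15:00.
Zara ∩ Viktor ∩ Freya: 08:00–08:20, 10:00–11:10.
Total common minutes: 20 + 70 = 90.

90 minutes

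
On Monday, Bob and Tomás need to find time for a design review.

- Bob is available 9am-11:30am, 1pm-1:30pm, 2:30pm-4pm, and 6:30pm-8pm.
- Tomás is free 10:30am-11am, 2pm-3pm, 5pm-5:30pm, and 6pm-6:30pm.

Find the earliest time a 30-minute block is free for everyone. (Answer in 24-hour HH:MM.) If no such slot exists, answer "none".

Bob ∩ Tomás: 10:30–11:00, 14:30–15:00.
Windows ≥ 30 min: 10:30–11:00, 14:30–15:00.
Earliest such window starts at 10:30.

10:30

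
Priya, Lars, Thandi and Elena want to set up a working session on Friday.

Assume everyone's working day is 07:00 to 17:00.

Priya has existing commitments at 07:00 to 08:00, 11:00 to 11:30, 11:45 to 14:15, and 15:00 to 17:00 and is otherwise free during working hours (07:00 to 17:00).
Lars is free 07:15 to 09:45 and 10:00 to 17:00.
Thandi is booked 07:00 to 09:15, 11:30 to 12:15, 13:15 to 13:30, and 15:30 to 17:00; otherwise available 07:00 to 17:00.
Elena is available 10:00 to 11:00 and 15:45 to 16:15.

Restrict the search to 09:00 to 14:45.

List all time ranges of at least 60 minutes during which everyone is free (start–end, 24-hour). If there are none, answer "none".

10:00–11:00

Priya free within 07:00–17:00: 08:00–11:00, 11:30–11:45, 14:15–15:00.
Thandi free within 07:00–17:00: 09:15–11:30, 12:15–13:15, 13:30–15:30.
Priya ∩ Lars: 08:00–09:45, 10:00–11:00, 11:30–11:45, 14:15–15:00.
Priya ∩ Lars ∩ Thandi: 09:15–09:45, 10:00–11:00, 14:15–15:00.
Priya ∩ Lars ∩ Thandi ∩ Elena: 10:00–11:00.
Restricted to 09:00–14:45: 10:00–11:00.
Windows ≥ 60 min: 10:00–11:00.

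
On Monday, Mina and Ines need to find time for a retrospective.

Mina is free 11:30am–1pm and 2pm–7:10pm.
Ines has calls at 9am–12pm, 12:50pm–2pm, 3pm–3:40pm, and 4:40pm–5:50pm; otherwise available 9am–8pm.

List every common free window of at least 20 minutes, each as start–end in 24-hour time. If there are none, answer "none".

12:00–12:50, 14:00–15:00, 15:40–16:40, 17:50–19:10

Ines free within 09:00–20:00: 12:00–12:50, 14:00–15:00, 15:40–16:40, 17:50–20:00.
Mina ∩ Ines: 12:00–12:50, 14:00–15:00, 15:40–16:40, 17:50–19:10.
Windows ≥ 20 min: 12:00–12:50, 14:00–15:00, 15:40–16:40, 17:50–19:10.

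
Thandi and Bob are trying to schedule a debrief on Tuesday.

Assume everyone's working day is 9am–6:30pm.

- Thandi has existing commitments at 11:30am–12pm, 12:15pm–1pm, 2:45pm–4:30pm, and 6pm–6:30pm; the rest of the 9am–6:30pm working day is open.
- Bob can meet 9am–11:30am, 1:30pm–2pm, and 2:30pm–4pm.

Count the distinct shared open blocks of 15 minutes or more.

Thandi free within 09:00–18:30: 09:00–11:30, 12:00–12:15, 13:00–14:45, 16:30–18:00.
Thandi ∩ Bob: 09:00–11:30, 13:30–14:00, 14:30–14:45.
Windows ≥ 15 min: 09:00–11:30, 13:30–14:00, 14:30–14:45.
That's 3 windows.

3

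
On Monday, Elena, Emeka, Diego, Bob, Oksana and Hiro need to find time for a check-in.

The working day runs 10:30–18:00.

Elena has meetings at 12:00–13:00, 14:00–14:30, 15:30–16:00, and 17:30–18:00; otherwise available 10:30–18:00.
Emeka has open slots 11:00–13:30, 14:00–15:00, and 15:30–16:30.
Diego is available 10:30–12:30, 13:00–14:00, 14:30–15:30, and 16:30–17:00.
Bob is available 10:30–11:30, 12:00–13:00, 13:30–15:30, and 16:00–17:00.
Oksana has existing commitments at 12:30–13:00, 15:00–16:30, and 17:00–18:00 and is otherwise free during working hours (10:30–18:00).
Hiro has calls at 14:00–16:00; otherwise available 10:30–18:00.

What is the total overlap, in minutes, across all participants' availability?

Elena free within 10:30–18:00: 10:30–12:00, 13:00–14:00, 14:30–15:30, 16:00–17:30.
Oksana free within 10:30–18:00: 10:30–12:30, 13:00–15:00, 16:30–17:00.
Hiro free within 10:30–18:00: 10:30–14:00, 16:00–18:00.
Elena ∩ Emeka: 11:00–12:00, 13:00–13:30, 14:30–15:00, 16:00–16:30.
Elena ∩ Emeka ∩ Diego: 11:00–12:00, 13:00–13:30, 14:30–15:00.
Elena ∩ Emeka ∩ Diego ∩ Bob: 11:00–11:30, 14:30–15:00.
Elena ∩ Emeka ∩ Diego ∩ Bob ∩ Oksana: 11:00–11:30, 14:30–15:00.
Elena ∩ Emeka ∩ Diego ∩ Bob ∩ Oksana ∩ Hiro: 11:00–11:30.
Total common minutes: 30.

30 minutes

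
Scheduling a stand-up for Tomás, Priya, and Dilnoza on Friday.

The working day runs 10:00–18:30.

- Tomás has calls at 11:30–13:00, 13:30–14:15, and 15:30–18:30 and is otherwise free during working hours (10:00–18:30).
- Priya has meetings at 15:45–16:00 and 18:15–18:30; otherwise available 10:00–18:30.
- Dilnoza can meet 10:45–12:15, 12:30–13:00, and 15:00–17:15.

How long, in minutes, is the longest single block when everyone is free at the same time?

Tomás free within 10:00–18:30: 10:00–11:30, 13:00–13:30, 14:15–15:30.
Priya free within 10:00–18:30: 10:00–15:45, 16:00–18:15.
Tomás ∩ Priya: 10:00–11:30, 13:00–13:30, 14:15–15:30.
Tomás ∩ Priya ∩ Dilnoza: 10:45–11:30, 15:00–15:30.
Common window lengths: 45, 30 min; longest is 45.

45 minutes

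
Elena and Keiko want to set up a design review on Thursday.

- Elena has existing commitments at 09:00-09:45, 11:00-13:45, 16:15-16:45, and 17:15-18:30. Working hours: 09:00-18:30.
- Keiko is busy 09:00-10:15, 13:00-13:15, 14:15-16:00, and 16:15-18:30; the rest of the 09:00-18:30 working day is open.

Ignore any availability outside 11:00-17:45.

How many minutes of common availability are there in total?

Elena free within 09:00–18:30: 09:45–11:00, 13:45–16:15, 16:45–17:15.
Keiko free within 09:00–18:30: 10:15–13:00, 13:15–14:15, 16:00–16:15.
Elena ∩ Keiko: 10:15–11:00, 13:45–14:15, 16:00–16:15.
Restricted to 11:00–17:45: 13:45–14:15, 16:00–16:15.
Total common minutes: 30 + 15 = 45.

45 minutes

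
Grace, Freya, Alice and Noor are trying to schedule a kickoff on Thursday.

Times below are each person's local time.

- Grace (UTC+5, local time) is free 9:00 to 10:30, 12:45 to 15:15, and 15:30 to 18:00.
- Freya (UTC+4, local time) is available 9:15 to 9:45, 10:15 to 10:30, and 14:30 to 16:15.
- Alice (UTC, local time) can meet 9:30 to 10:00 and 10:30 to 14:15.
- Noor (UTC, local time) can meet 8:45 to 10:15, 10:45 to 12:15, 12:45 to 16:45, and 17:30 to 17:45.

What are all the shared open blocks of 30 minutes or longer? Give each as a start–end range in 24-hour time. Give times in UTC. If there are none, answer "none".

Grace → UTC: 04:00–05:30, 07:45–10:15, 10:30–13:00.
Freya → UTC: 05:15–05:45, 06:15–06:30, 10:30–12:15.
Alice → UTC: 09:30–10:00, 10:30–14:15.
Noor → UTC: 08:45–10:15, 10:45–12:15, 12:45–16:45, 17:30–17:45.
Grace ∩ Freya: 05:15–05:30, 10:30–12:15.
Grace ∩ Freya ∩ Alice: 10:30–12:15.
Grace ∩ Freya ∩ Alice ∩ Noor: 10:45–12:15.
Windows ≥ 30 min: 10:45–12:15.

10:45–12:15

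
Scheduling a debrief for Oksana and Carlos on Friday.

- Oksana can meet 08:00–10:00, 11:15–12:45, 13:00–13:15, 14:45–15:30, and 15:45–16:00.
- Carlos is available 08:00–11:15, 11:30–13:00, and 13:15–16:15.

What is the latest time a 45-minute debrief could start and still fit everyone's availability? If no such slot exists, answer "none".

Oksana ∩ Carlos: 08:00–10:00, 11:30–12:45, 14:45–15:30, 15:45–16:00.
Windows ≥ 45 min: 08:00–10:00, 11:30–12:45, 14:45–15:30.
Latest start in the last window 14:45–15:30 is 15:30 − 45 min = 14:45.

14:45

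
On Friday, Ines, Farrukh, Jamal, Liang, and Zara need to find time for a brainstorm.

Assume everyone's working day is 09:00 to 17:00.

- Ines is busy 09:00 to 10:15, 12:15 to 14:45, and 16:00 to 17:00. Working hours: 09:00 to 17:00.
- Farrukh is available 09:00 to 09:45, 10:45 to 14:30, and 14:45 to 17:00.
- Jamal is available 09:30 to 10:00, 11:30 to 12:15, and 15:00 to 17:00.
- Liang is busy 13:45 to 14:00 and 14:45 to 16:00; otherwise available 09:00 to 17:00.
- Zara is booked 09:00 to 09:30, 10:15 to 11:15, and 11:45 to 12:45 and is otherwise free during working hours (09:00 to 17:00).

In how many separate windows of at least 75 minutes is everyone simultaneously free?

0

Ines free within 09:00–17:00: 10:15–12:15, 14:45–16:00.
Liang free within 09:00–17:00: 09:00–13:45, 14:00–14:45, 16:00–17:00.
Zara free within 09:00–17:00: 09:30–10:15, 11:15–11:45, 12:45–17:00.
Ines ∩ Farrukh: 10:45–12:15, 14:45–16:00.
Ines ∩ Farrukh ∩ Jamal: 11:30–12:15, 15:00–16:00.
Ines ∩ Farrukh ∩ Jamal ∩ Liang: 11:30–12:15.
Ines ∩ Farrukh ∩ Jamal ∩ Liang ∩ Zara: 11:30–11:45.
Windows ≥ 75 min: (none).
That's 0 windows.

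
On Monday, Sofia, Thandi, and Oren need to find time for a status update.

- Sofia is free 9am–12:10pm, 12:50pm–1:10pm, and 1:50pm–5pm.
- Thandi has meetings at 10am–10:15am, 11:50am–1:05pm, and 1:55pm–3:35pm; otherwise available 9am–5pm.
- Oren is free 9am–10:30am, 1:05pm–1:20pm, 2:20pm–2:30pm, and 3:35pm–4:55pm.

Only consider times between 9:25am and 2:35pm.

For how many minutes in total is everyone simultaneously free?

Thandi free within 09:00–17:00: 09:00–10:00, 10:15–11:50, 13:05–13:55, 15:35–17:00.
Sofia ∩ Thandi: 09:00–10:00, 10:15–11:50, 13:05–13:10, 13:50–13:55, 15:35–17:00.
Sofia ∩ Thandi ∩ Oren: 09:00–10:00, 10:15–10:30, 13:05–13:10, 15:35–16:55.
Restricted to 09:25–14:35: 09:25–10:00, 10:15–10:30, 13:05–13:10.
Total common minutes: 35 + 15 + 5 = 55.

55 minutes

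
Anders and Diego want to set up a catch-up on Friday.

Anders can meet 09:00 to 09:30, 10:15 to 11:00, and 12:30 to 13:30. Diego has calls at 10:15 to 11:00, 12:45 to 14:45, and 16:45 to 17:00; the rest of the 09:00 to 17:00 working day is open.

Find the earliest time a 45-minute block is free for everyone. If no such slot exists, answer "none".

none

Diego free within 09:00–17:00: 09:00–10:15, 11:00–12:45, 14:45–16:45.
Anders ∩ Diego: 09:00–09:30, 12:30–12:45.
Windows ≥ 45 min: (none).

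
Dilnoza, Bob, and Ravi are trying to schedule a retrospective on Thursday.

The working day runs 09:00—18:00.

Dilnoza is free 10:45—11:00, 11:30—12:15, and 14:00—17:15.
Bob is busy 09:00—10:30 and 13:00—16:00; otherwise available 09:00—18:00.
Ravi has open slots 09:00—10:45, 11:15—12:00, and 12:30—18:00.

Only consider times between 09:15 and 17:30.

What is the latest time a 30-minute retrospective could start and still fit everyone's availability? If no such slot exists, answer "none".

Bob free within 09:00–18:00: 10:30–13:00, 16:00–18:00.
Dilnoza ∩ Bob: 10:45–11:00, 11:30–12:15, 16:00–17:15.
Dilnoza ∩ Bob ∩ Ravi: 11:30–12:00, 16:00–17:15.
Restricted to 09:15–17:30: 11:30–12:00, 16:00–17:15.
Windows ≥ 30 min: 11:30–12:00, 16:00–17:15.
Latest start in the last window 16:00–17:15 is 17:15 − 30 min = 16:45.

16:45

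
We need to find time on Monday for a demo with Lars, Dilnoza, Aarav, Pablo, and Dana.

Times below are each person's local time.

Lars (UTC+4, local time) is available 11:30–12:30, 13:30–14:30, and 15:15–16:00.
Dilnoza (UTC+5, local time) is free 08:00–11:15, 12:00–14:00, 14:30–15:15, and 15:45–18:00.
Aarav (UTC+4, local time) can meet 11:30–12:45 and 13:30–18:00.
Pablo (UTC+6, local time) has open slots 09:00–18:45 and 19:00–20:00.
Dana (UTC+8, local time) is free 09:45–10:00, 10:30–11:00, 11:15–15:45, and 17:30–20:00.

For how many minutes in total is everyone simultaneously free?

Lars → UTC: 07:30–08:30, 09:30–10:30, 11:15–12:00.
Dilnoza → UTC: 03:00–06:15, 07:00–09:00, 09:30–10:15, 10:45–13:00.
Aarav → UTC: 07:30–08:45, 09:30–14:00.
Pablo → UTC: 03:00–12:45, 13:00–14:00.
Dana → UTC: 01:45–02:00, 02:30–03:00, 03:15–07:45, 09:30–12:00.
Lars ∩ Dilnoza: 07:30–08:30, 09:30–10:15, 11:15–12:00.
Lars ∩ Dilnoza ∩ Aarav: 07:30–08:30, 09:30–10:15, 11:15–12:00.
Lars ∩ Dilnoza ∩ Aarav ∩ Pablo: 07:30–08:30, 09:30–10:15, 11:15–12:00.
Lars ∩ Dilnoza ∩ Aarav ∩ Pablo ∩ Dana: 07:30–07:45, 09:30–10:15, 11:15–12:00.
Total common minutes: 15 + 45 + 45 = 105.

105 minutes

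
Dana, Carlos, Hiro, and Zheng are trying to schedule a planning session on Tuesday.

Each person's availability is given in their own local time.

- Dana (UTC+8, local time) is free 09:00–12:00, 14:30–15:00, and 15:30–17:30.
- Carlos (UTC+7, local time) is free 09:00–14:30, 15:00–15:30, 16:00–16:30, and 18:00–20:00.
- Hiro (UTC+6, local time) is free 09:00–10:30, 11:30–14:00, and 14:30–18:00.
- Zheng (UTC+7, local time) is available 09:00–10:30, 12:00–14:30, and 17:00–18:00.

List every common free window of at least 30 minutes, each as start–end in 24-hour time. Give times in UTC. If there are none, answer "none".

Dana → UTC: 01:00–04:00, 06:30–07:00, 07:30–09:30.
Carlos → UTC: 02:00–07:30, 08:00–08:30, 09:00–09:30, 11:00–13:00.
Hiro → UTC: 03:00–04:30, 05:30–08:00, 08:30–12:00.
Zheng → UTC: 02:00–03:30, 05:00–07:30, 10:00–11:00.
Dana ∩ Carlos: 02:00–04:00, 06:30–07:00, 08:00–08:30, 09:00–09:30.
Dana ∩ Carlos ∩ Hiro: 03:00–04:00, 06:30–07:00, 09:00–09:30.
Dana ∩ Carlos ∩ Hiro ∩ Zheng: 03:00–03:30, 06:30–07:00.
Windows ≥ 30 min: 03:00–03:30, 06:30–07:00.

03:00–03:30, 06:30–07:00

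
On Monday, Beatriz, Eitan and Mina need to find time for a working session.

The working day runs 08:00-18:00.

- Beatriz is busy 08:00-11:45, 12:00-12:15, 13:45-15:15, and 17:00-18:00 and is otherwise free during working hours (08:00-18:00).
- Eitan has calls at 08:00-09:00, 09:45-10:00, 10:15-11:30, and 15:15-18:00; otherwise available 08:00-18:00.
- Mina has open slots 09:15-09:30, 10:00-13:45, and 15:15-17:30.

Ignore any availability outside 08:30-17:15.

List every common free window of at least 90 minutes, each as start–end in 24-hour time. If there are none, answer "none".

12:15–13:45

Beatriz free within 08:00–18:00: 11:45–12:00, 12:15–13:45, 15:15–17:00.
Eitan free within 08:00–18:00: 09:00–09:45, 10:00–10:15, 11:30–15:15.
Beatriz ∩ Eitan: 11:45–12:00, 12:15–13:45.
Beatriz ∩ Eitan ∩ Mina: 11:45–12:00, 12:15–13:45.
Restricted to 08:30–17:15: 11:45–12:00, 12:15–13:45.
Windows ≥ 90 min: 12:15–13:45.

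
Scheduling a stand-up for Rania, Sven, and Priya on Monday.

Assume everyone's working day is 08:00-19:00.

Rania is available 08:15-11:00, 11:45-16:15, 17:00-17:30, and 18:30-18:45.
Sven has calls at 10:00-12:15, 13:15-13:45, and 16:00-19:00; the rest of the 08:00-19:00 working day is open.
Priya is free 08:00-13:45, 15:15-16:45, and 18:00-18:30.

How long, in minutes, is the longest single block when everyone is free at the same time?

105 minutes

Sven free within 08:00–19:00: 08:00–10:00, 12:15–13:15, 13:45–16:00.
Rania ∩ Sven: 08:15–10:00, 12:15–13:15, 13:45–16:00.
Rania ∩ Sven ∩ Priya: 08:15–10:00, 12:15–13:15, 15:15–16:00.
Common window lengths: 105, 60, 45 min; longest is 105.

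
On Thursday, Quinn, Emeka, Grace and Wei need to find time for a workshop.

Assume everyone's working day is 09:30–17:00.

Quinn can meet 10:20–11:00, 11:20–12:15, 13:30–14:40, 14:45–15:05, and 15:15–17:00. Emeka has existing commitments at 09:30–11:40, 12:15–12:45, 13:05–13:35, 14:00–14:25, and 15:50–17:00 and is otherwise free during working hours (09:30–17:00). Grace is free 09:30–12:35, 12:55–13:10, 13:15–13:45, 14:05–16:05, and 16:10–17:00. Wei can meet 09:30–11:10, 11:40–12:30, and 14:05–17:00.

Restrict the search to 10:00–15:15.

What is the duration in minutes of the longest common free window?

Emeka free within 09:30–17:00: 11:40–12:15, 12:45–13:05, 13:35–14:00, 14:25–15:50.
Quinn ∩ Emeka: 11:40–12:15, 13:35–14:00, 14:25–14:40, 14:45–15:05, 15:15–15:50.
Quinn ∩ Emeka ∩ Grace: 11:40–12:15, 13:35–13:45, 14:25–14:40, 14:45–15:05, 15:15–15:50.
Quinn ∩ Emeka ∩ Grace ∩ Wei: 11:40–12:15, 14:25–14:40, 14:45–15:05, 15:15–15:50.
Restricted to 10:00–15:15: 11:40–12:15, 14:25–14:40, 14:45–15:05.
Common window lengths: 35, 15, 20 min; longest is 35.

35 minutes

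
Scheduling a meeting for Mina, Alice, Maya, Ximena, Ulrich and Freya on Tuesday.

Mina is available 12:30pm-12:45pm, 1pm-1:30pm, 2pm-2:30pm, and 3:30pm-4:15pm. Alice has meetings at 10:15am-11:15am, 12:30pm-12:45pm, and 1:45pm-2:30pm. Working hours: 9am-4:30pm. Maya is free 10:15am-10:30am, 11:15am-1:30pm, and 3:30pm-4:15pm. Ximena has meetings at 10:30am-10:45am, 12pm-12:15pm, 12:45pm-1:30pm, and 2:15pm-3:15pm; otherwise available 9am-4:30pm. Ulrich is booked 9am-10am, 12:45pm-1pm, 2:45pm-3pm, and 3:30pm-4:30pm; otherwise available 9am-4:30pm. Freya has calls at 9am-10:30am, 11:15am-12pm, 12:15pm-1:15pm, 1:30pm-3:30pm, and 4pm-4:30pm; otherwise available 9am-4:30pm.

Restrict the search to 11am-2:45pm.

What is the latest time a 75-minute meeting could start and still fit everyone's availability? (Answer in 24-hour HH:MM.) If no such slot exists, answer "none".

none

Alice free within 09:00–16:30: 09:00–10:15, 11:15–12:30, 12:45–13:45, 14:30–16:30.
Ximena free within 09:00–16:30: 09:00–10:30, 10:45–12:00, 12:15–12:45, 13:30–14:15, 15:15–16:30.
Ulrich free within 09:00–16:30: 10:00–12:45, 13:00–14:45, 15:00–15:30.
Freya free within 09:00–16:30: 10:30–11:15, 12:00–12:15, 13:15–13:30, 15:30–16:00.
Mina ∩ Alice: 13:00–13:30, 15:30–16:15.
Mina ∩ Alice ∩ Maya: 13:00–13:30, 15:30–16:15.
Mina ∩ Alice ∩ Maya ∩ Ximena: 15:30–16:15.
Mina ∩ Alice ∩ Maya ∩ Ximena ∩ Ulrich: (none).
Mina ∩ Alice ∩ Maya ∩ Ximena ∩ Ulrich ∩ Freya: (none).
Restricted to 11:00–14:45: (none).
Windows ≥ 75 min: (none).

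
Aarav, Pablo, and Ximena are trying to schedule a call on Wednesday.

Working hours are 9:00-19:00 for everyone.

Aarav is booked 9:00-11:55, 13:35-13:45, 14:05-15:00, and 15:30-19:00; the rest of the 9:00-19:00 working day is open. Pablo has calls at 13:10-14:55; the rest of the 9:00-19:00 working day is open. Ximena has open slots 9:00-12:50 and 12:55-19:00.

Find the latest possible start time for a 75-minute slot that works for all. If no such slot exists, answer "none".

Aarav free within 09:00–19:00: 11:55–13:35, 13:45–14:05, 15:00–15:30.
Pablo free within 09:00–19:00: 09:00–13:10, 14:55–19:00.
Aarav ∩ Pablo: 11:55–13:10, 15:00–15:30.
Aarav ∩ Pablo ∩ Ximena: 11:55–12:50, 12:55–13:10, 15:00–15:30.
Windows ≥ 75 min: (none).

none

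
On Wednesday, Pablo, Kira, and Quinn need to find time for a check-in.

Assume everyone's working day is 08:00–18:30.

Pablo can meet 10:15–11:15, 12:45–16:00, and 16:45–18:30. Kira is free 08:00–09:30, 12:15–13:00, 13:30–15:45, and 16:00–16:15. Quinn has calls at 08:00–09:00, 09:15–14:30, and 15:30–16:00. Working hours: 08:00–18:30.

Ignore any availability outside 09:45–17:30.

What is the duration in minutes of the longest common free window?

60 minutes

Quinn free within 08:00–18:30: 09:00–09:15, 14:30–15:30, 16:00–18:30.
Pablo ∩ Kira: 12:45–13:00, 13:30–15:45.
Pablo ∩ Kira ∩ Quinn: 14:30–15:30.
Restricted to 09:45–17:30: 14:30–15:30.
Single common window of 60 minutes.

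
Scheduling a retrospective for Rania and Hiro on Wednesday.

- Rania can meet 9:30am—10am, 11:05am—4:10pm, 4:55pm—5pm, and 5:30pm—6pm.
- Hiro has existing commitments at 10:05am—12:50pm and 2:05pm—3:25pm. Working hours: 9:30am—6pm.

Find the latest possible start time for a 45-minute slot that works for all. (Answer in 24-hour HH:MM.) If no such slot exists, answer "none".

15:25

Hiro free within 09:30–18:00: 09:30–10:05, 12:50–14:05, 15:25–18:00.
Rania ∩ Hiro: 09:30–10:00, 12:50–14:05, 15:25–16:10, 16:55–17:00, 17:30–18:00.
Windows ≥ 45 min: 12:50–14:05, 15:25–16:10.
Latest start in the last window 15:25–16:10 is 16:10 − 45 min = 15:25.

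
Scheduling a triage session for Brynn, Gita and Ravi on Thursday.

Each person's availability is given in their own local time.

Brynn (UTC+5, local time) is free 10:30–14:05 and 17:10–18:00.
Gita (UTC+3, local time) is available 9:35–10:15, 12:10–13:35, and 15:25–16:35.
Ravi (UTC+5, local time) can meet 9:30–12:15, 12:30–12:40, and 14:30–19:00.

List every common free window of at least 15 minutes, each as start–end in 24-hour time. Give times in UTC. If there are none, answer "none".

06:35–07:15, 12:25–13:00

Brynn → UTC: 05:30–09:05, 12:10–13:00.
Gita → UTC: 06:35–07:15, 09:10–10:35, 12:25–13:35.
Ravi → UTC: 04:30–07:15, 07:30–07:40, 09:30–14:00.
Brynn ∩ Gita: 06:35–07:15, 12:25–13:00.
Brynn ∩ Gita ∩ Ravi: 06:35–07:15, 12:25–13:00.
Windows ≥ 15 min: 06:35–07:15, 12:25–13:00.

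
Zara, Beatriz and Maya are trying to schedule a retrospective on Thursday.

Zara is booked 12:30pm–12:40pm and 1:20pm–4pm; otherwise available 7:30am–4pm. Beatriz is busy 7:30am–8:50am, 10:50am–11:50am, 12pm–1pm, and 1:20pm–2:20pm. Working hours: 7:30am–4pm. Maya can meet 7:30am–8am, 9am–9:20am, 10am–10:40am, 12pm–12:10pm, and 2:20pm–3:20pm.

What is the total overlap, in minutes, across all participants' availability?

60 minutes

Zara free within 07:30–16:00: 07:30–12:30, 12:40–13:20.
Beatriz free within 07:30–16:00: 08:50–10:50, 11:50–12:00, 13:00–13:20, 14:20–16:00.
Zara ∩ Beatriz: 08:50–10:50, 11:50–12:00, 13:00–13:20.
Zara ∩ Beatriz ∩ Maya: 09:00–09:20, 10:00–10:40.
Total common minutes: 20 + 40 = 60.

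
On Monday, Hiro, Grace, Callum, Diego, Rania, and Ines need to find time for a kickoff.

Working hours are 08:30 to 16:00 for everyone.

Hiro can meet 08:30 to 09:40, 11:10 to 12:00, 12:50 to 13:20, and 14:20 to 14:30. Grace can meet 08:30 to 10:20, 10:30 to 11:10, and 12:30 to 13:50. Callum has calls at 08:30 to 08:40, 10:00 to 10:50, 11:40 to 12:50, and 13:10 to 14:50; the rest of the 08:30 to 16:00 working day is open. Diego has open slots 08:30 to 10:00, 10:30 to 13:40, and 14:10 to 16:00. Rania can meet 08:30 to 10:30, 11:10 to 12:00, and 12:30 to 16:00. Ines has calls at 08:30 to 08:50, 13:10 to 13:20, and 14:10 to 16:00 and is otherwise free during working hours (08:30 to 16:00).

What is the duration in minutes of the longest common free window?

50 minutes

Callum free within 08:30–16:00: 08:40–10:00, 10:50–11:40, 12:50–13:10, 14:50–16:00.
Ines free within 08:30–16:00: 08:50–13:10, 13:20–14:10.
Hiro ∩ Grace: 08:30–09:40, 12:50–13:20.
Hiro ∩ Grace ∩ Callum: 08:40–09:40, 12:50–13:10.
Hiro ∩ Grace ∩ Callum ∩ Diego: 08:40–09:40, 12:50–13:10.
Hiro ∩ Grace ∩ Callum ∩ Diego ∩ Rania: 08:40–09:40, 12:50–13:10.
Hiro ∩ Grace ∩ Callum ∩ Diego ∩ Rania ∩ Ines: 08:50–09:40, 12:50–13:10.
Common window lengths: 50, 20 min; longest is 50.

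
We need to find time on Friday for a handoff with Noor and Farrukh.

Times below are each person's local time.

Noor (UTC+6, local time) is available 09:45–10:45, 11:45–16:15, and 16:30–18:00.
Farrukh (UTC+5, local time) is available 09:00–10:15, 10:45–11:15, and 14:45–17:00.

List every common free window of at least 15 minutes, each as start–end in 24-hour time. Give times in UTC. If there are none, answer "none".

04:00–04:45, 05:45–06:15, 09:45–10:15, 10:30–12:00

Noor → UTC: 03:45–04:45, 05:45–10:15, 10:30–12:00.
Farrukh → UTC: 04:00–05:15, 05:45–06:15, 09:45–12:00.
Noor ∩ Farrukh: 04:00–04:45, 05:45–06:15, 09:45–10:15, 10:30–12:00.
Windows ≥ 15 min: 04:00–04:45, 05:45–06:15, 09:45–10:15, 10:30–12:00.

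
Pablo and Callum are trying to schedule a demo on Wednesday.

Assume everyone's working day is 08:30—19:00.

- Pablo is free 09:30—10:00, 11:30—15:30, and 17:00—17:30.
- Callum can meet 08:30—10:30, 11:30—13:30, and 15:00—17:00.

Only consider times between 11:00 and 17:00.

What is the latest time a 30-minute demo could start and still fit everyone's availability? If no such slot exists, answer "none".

15:00

Pablo ∩ Callum: 09:30–10:00, 11:30–13:30, 15:00–15:30.
Restricted to 11:00–17:00: 11:30–13:30, 15:00–15:30.
Windows ≥ 30 min: 11:30–13:30, 15:00–15:30.
Latest start in the last window 15:00–15:30 is 15:30 − 30 min = 15:00.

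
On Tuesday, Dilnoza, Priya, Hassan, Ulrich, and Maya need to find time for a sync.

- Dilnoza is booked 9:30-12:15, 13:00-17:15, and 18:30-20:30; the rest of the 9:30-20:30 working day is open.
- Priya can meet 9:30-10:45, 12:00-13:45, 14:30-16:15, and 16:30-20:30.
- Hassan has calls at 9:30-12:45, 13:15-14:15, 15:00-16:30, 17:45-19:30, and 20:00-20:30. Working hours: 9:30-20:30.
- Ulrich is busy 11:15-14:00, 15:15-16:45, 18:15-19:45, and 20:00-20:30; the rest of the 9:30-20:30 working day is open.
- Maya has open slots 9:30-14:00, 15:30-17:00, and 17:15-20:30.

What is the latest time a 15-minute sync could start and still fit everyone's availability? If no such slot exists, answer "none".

17:30

Dilnoza free within 09:30–20:30: 12:15–13:00, 17:15–18:30.
Hassan free within 09:30–20:30: 12:45–13:15, 14:15–15:00, 16:30–17:45, 19:30–20:00.
Ulrich free within 09:30–20:30: 09:30–11:15, 14:00–15:15, 16:45–18:15, 19:45–20:00.
Dilnoza ∩ Priya: 12:15–13:00, 17:15–18:30.
Dilnoza ∩ Priya ∩ Hassan: 12:45–13:00, 17:15–17:45.
Dilnoza ∩ Priya ∩ Hassan ∩ Ulrich: 17:15–17:45.
Dilnoza ∩ Priya ∩ Hassan ∩ Ulrich ∩ Maya: 17:15–17:45.
Windows ≥ 15 min: 17:15–17:45.
Latest start in the last window 17:15–17:45 is 17:45 − 15 min = 17:30.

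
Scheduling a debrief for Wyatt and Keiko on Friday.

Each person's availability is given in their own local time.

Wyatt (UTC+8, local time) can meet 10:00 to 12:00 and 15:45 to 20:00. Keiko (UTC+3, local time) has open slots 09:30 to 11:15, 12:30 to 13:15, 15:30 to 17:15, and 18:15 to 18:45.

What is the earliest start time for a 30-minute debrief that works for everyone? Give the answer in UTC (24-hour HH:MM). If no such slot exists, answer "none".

Wyatt → UTC: 02:00–04:00, 07:45–12:00.
Keiko → UTC: 06:30–08:15, 09:30–10:15, 12:30–14:15, 15:15–15:45.
Wyatt ∩ Keiko: 07:45–08:15, 09:30–10:15.
Windows ≥ 30 min: 07:45–08:15, 09:30–10:15.
Earliest such window starts at 07:45.

07:45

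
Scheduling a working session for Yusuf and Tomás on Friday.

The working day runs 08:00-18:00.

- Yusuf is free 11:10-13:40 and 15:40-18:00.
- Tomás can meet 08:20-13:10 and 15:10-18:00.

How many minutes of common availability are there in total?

260 minutes

Yusuf ∩ Tomás: 11:10–13:10, 15:40–18:00.
Total common minutes: 120 + 140 = 260.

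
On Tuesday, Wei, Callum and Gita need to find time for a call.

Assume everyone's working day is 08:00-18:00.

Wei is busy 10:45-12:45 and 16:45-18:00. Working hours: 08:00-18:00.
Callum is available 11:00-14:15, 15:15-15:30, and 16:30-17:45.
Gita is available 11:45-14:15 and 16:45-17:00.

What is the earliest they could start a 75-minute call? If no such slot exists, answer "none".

12:45

Wei free within 08:00–18:00: 08:00–10:45, 12:45–16:45.
Wei ∩ Callum: 12:45–14:15, 15:15–15:30, 16:30–16:45.
Wei ∩ Callum ∩ Gita: 12:45–14:15.
Windows ≥ 75 min: 12:45–14:15.
Earliest such window starts at 12:45.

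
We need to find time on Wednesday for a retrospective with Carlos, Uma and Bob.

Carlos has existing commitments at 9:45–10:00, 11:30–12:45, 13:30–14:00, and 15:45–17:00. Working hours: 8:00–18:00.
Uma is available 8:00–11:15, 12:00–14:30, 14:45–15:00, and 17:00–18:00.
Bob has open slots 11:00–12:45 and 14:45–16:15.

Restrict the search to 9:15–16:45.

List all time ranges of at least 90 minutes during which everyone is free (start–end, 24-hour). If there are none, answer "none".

none

Carlos free within 08:00–18:00: 08:00–09:45, 10:00–11:30, 12:45–13:30, 14:00–15:45, 17:00–18:00.
Carlos ∩ Uma: 08:00–09:45, 10:00–11:15, 12:45–13:30, 14:00–14:30, 14:45–15:00, 17:00–18:00.
Carlos ∩ Uma ∩ Bob: 11:00–11:15, 14:45–15:00.
Restricted to 09:15–16:45: 11:00–11:15, 14:45–15:00.
Windows ≥ 90 min: (none).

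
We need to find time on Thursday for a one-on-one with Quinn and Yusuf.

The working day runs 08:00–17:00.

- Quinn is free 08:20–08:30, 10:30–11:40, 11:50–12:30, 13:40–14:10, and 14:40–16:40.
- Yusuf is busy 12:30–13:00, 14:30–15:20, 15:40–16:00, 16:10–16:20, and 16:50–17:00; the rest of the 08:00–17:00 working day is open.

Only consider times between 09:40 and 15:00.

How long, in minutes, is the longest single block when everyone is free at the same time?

70 minutes

Yusuf free within 08:00–17:00: 08:00–12:30, 13:00–14:30, 15:20–15:40, 16:00–16:10, 16:20–16:50.
Quinn ∩ Yusuf: 08:20–08:30, 10:30–11:40, 11:50–12:30, 13:40–14:10, 15:20–15:40, 16:00–16:10, 16:20–16:40.
Restricted to 09:40–15:00: 10:30–11:40, 11:50–12:30, 13:40–14:10.
Common window lengths: 70, 40, 30 min; longest is 70.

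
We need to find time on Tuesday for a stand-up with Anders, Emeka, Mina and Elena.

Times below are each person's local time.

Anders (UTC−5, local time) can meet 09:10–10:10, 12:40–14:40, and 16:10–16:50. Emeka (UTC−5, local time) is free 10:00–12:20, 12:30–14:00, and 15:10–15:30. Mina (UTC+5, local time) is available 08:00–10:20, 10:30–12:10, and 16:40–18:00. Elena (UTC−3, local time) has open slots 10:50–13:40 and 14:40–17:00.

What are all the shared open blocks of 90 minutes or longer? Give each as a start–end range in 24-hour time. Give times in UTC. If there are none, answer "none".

none

Anders → UTC: 14:10–15:10, 17:40–19:40, 21:10–21:50.
Emeka → UTC: 15:00–17:20, 17:30–19:00, 20:10–20:30.
Mina → UTC: 03:00–05:20, 05:30–07:10, 11:40–13:00.
Elena → UTC: 13:50–16:40, 17:40–20:00.
Anders ∩ Emeka: 15:00–15:10, 17:40–19:00.
Anders ∩ Emeka ∩ Mina: (none).
Anders ∩ Emeka ∩ Mina ∩ Elena: (none).
Windows ≥ 90 min: (none).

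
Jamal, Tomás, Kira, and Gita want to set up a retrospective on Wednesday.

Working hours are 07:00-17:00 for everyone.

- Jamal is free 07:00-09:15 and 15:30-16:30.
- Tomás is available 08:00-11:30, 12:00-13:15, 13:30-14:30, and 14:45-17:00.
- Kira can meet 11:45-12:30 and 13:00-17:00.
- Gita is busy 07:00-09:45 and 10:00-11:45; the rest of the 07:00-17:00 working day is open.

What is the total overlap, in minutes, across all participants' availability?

Gita free within 07:00–17:00: 09:45–10:00, 11:45–17:00.
Jamal ∩ Tomás: 08:00–09:15, 15:30–16:30.
Jamal ∩ Tomás ∩ Kira: 15:30–16:30.
Jamal ∩ Tomás ∩ Kira ∩ Gita: 15:30–16:30.
Total common minutes: 60.

60 minutes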